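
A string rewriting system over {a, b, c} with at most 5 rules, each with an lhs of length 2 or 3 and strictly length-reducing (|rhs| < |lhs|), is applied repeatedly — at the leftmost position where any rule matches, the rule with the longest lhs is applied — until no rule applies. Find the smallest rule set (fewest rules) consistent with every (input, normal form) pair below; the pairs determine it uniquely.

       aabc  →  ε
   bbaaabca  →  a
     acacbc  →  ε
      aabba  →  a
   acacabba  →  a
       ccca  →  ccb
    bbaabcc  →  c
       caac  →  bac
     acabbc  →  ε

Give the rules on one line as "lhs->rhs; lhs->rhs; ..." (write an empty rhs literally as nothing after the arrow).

ab->b; bb->; bc->; ca->b

  | aabc => abc => bc => ε
  | bbaaabca => aaabca => aabca => abca => bca => a
  | acacbc => abcbc => bcbc => bc => ε
  | aabba => abba => bba => a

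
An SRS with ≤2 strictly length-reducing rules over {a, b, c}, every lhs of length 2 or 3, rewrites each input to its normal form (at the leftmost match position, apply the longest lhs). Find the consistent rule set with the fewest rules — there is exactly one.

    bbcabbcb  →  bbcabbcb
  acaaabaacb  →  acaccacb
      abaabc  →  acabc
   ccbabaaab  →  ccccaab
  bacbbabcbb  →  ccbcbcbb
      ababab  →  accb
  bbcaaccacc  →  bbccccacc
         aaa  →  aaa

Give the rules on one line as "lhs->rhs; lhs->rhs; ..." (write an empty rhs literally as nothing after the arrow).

  | bbcabbcb
  | acaaabaacb => acaaacacb => acaccacb
  | abaabc => acabc
  | ccbabaaab => cccbaaab => ccccaab

aac->cc; ba->c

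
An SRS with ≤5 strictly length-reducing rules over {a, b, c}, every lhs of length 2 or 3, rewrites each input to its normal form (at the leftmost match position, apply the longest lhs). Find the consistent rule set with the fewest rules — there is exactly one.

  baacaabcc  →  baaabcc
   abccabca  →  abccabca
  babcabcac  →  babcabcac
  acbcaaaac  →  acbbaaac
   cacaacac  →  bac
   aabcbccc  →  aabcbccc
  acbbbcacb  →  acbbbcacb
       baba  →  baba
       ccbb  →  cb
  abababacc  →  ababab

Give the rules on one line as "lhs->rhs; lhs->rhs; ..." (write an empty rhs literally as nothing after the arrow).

aca->a; acc->; caa->ba; ccb->c

  | baacaabcc => baaabcc
  | abccabca
  | babcabcac
  | acbcaaaac => acbbaaac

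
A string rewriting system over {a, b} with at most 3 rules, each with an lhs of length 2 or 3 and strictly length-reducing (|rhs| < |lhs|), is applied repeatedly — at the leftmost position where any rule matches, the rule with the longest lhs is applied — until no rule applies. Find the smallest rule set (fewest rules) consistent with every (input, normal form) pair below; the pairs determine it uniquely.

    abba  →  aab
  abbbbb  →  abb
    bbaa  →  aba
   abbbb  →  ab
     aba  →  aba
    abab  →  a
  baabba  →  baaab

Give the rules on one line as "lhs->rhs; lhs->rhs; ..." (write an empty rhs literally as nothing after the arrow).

  | abba => aab
  | abbbbb => abb
  | bbaa => aba
  | abbbb => ab

bab->; bba->ab; bbb->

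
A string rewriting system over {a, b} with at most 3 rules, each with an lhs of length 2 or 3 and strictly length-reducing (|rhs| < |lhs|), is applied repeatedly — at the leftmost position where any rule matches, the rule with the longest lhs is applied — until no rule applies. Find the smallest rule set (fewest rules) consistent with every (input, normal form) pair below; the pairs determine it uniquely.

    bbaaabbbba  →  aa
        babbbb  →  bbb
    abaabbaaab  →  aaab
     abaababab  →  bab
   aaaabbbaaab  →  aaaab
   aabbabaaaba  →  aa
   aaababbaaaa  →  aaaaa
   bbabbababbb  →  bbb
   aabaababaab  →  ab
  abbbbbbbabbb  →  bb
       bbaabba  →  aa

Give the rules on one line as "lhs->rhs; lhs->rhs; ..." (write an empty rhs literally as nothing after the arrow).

  | bbaaabbbba => aaabbbba => aabba => aa
  | babbbb => bbb
  | abaabbaaab => abbaaab => aaab
  | abaababab => ababab => bab

aba->; abb->; bba->a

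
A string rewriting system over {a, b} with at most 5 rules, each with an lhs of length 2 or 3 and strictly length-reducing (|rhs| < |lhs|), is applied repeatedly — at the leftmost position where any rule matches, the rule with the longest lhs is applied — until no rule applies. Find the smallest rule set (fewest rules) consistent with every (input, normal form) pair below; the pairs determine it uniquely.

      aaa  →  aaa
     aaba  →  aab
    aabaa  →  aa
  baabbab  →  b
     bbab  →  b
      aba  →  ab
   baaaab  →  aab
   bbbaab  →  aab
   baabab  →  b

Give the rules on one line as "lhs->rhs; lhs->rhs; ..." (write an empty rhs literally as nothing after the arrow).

ba->b; baa->; bb->b; bbb->

  | aaa
  | aaba => aab
  | aabaa => aa
  | baabbab => bbab => bab => bb => b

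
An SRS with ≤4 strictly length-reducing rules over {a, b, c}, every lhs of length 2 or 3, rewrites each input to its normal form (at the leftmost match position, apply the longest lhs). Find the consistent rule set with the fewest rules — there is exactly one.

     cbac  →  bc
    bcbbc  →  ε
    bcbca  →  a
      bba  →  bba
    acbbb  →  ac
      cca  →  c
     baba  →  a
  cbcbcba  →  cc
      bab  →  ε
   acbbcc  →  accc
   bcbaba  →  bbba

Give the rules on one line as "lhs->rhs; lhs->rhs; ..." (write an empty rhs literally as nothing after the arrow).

  | cbac => cac => bc
  | bcbbc => bcbc => bcc => ε
  | bcbca => bcca => a
  | bba

bab->; bcc->; ca->b; cb->c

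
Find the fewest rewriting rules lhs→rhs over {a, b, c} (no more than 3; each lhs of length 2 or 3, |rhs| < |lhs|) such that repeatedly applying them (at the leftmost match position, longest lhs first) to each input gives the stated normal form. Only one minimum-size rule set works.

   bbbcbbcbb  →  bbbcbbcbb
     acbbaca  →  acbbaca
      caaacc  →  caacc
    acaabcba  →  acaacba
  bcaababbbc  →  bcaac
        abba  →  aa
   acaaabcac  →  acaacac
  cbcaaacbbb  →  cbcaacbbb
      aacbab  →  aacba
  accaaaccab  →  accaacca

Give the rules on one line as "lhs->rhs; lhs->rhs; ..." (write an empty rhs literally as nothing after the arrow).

aaa->aa; ab->a

  | bbbcbbcbb
  | acbbaca
  | caaacc => caacc
  | acaabcba => acaacba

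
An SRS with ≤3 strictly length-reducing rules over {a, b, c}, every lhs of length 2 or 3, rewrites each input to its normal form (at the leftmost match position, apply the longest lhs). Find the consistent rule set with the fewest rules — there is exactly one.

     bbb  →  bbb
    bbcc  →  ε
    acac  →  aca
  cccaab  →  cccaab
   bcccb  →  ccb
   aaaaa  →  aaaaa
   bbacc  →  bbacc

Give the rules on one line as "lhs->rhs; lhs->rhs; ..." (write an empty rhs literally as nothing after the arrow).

bc->; cac->ca

  | bbb
  | bbcc => bc => ε
  | acac => aca
  | cccaab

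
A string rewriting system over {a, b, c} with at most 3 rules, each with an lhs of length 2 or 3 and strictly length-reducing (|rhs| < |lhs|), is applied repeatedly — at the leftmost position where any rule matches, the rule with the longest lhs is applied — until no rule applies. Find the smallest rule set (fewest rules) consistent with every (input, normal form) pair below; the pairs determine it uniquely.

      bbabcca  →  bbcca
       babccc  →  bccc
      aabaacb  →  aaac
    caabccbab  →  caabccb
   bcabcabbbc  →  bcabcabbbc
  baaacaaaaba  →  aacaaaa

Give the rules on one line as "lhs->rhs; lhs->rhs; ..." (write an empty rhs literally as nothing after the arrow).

  | bbabcca => bbcca
  | babccc => bccc
  | aabaacb => aaacb => aaac
  | caabccbab => caabccb

acb->ac; ba->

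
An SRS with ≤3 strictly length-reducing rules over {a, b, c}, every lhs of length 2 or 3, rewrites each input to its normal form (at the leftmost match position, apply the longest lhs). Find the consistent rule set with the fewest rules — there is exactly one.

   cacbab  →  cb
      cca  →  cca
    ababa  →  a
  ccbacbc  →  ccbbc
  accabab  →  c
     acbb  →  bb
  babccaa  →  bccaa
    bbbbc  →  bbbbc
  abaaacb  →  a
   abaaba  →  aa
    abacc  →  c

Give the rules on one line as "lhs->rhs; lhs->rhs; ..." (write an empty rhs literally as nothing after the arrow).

ab->; ac->

  | cacbab => cbab => cb
  | cca
  | ababa => aba => a
  | ccbacbc => ccbbc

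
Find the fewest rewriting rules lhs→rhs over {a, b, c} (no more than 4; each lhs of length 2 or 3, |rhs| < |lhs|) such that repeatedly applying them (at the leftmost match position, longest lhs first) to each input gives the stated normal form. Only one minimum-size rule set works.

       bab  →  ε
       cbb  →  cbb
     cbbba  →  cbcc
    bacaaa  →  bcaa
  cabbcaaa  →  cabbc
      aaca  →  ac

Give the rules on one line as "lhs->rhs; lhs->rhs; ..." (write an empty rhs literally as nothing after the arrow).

  | bab => ε
  | cbb
  | cbbba => cbcc
  | bacaaa => bcaa

aaa->; aca->c; bab->; bba->cc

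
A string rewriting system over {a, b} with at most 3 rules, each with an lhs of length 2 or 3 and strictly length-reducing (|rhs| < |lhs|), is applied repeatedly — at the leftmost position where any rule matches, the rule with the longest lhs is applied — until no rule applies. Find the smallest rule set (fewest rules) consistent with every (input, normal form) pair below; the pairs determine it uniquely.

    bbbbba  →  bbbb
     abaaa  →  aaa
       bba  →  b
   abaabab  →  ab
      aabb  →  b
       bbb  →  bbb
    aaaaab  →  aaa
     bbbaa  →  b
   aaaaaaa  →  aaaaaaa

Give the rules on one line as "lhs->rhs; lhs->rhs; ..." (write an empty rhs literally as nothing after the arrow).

aab->; ba->

  | bbbbba => bbbb
  | abaaa => aaa
  | bba => b
  | abaabab => aabab => ab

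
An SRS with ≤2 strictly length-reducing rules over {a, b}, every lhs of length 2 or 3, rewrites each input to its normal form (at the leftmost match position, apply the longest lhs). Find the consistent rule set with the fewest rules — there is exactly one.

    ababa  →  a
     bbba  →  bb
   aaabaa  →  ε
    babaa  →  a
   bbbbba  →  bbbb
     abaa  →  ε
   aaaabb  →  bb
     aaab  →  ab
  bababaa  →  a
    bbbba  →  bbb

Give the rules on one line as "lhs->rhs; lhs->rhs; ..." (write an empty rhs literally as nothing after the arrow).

aa->; ba->

  | ababa => aba => a
  | bbba => bb
  | aaabaa => abaa => aa => ε
  | babaa => baa => a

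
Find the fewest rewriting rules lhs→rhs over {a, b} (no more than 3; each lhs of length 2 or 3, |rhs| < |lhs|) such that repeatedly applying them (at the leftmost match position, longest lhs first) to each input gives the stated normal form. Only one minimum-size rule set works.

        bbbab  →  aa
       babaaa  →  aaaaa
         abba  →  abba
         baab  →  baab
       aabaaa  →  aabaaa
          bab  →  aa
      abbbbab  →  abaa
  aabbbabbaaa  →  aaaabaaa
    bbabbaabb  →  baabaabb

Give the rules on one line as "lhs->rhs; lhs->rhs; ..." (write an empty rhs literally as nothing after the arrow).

bab->aa; bbb->b

  | bbbab => bab => aa
  | babaaa => aaaaa
  | abba
  | baab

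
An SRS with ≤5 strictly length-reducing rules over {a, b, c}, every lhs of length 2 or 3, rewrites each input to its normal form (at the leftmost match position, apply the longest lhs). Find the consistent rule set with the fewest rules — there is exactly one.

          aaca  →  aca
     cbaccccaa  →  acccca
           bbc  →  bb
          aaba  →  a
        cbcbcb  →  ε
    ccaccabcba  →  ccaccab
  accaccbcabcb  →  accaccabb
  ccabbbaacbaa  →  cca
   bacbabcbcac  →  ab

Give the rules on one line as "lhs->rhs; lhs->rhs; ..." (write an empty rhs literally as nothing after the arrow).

  | aaca => aca
  | cbaccccaa => accccaa => acccca
  | bbc => bb
  | aaba => aba => a

aa->a; ba->; bc->b; cb->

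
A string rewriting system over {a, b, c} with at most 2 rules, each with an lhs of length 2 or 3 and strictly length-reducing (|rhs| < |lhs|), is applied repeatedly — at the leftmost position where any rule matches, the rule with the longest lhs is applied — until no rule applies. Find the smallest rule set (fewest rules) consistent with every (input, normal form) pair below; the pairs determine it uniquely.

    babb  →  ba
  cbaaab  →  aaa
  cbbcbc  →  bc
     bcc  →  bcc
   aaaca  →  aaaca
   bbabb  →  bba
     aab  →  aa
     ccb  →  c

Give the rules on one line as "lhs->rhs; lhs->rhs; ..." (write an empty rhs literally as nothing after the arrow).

  | babb => bab => ba
  | cbaaab => aaab => aaa
  | cbbcbc => bcbc => bc
  | bcc

ab->a; cb->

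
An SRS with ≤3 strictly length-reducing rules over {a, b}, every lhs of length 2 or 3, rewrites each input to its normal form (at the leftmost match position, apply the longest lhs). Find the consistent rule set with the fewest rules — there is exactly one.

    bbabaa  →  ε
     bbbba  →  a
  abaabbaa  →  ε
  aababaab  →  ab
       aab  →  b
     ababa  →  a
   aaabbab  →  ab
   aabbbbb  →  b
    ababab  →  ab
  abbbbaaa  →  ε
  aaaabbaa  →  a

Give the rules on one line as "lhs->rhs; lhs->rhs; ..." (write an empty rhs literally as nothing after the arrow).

aa->; ba->a; bb->a

  | bbabaa => aabaa => baa => aa => ε
  | bbbba => abba => aaa => a
  | abaabbaa => aaabbaa => abbaa => aaaa => aa => ε
  | aababaab => babaab => abaab => aaab => ab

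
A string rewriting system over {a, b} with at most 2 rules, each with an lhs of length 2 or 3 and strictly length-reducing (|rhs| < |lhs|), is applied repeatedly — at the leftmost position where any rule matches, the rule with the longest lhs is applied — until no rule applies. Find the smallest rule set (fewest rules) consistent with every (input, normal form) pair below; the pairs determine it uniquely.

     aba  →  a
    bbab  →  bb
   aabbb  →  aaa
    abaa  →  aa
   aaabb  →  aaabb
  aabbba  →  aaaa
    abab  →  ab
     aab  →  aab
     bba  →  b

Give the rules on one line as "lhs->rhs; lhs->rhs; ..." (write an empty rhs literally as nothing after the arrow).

  | aba => a
  | bbab => bb
  | aabbb => aaa
  | abaa => aa

ba->; bbb->a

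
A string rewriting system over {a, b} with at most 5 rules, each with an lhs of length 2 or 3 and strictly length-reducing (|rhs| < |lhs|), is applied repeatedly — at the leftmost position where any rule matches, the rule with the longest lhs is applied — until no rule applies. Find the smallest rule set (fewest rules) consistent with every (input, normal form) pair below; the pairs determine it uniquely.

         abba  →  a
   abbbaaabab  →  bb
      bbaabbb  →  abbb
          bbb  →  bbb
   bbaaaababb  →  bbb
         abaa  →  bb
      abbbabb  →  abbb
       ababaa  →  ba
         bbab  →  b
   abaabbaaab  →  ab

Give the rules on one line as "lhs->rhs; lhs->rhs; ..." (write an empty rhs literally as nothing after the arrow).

aa->b; aba->ba; bab->a; bba->

  | abba => a
  | abbbaaabab => abaabab => baabab => bbbab => bb
  | bbaabbb => abbb
  | bbb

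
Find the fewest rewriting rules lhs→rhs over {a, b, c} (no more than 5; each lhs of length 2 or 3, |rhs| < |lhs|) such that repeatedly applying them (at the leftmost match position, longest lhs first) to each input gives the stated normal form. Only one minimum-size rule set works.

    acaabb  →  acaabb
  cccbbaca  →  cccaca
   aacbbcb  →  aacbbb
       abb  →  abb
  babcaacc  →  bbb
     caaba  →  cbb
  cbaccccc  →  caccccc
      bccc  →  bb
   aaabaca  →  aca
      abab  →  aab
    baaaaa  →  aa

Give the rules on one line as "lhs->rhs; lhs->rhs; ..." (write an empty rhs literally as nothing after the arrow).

aaa->bb; ba->a; bc->b; bcc->bb

  | acaabb
  | cccbbaca => cccbaca => cccaca
  | aacbbcb => aacbbb
  | abb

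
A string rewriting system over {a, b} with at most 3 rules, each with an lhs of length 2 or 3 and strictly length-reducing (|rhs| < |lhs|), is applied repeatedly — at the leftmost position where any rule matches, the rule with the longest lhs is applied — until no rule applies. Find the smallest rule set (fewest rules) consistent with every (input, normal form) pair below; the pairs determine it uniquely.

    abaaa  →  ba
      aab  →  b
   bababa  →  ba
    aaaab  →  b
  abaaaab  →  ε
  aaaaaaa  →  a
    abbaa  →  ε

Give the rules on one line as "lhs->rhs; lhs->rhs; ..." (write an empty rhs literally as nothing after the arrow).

  | abaaa => baaa => ba
  | aab => b
  | bababa => bbaba => aba => ba
  | aaaab => aab => b

aa->; ab->b; bb->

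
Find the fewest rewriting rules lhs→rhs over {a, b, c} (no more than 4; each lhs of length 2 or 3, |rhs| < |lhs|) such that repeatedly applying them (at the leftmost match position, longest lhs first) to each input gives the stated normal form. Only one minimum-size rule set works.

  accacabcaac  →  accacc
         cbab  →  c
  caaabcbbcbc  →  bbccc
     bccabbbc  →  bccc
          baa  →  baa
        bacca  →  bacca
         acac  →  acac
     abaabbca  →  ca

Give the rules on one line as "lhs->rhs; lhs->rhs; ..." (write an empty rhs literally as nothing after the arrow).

  | accacabcaac => accaccaac => accacbbc => accacbc => accacc
  | cbab => cab => c
  | caaabcbbcbc => bbabcbbcbc => bbcbbcbc => bbcbcbc => bbccbc => bbccc
  | bccabbbc => bccbbc => bccbc => bccc

ab->; caa->bb; cb->c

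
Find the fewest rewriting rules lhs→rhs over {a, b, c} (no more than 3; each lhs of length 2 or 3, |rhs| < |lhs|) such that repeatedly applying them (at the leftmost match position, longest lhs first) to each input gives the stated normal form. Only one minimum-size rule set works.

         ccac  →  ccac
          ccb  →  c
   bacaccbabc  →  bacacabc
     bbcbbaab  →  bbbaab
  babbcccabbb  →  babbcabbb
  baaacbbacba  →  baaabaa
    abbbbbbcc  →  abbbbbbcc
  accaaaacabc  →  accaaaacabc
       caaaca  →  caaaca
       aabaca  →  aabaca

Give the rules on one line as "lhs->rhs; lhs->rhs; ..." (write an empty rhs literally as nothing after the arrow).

  | ccac
  | ccb => c
  | bacaccbabc => bacacabc
  | bbcbbaab => bbbaab

cb->; ccc->c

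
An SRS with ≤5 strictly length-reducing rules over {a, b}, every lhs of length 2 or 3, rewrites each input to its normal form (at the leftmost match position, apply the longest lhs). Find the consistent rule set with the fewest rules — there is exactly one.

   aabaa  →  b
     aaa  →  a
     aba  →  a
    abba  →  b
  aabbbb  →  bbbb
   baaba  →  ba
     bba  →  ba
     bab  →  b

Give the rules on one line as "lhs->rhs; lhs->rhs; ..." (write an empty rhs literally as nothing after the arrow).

aa->; ab->; abb->ba; bba->ba

  | aabaa => baa => b
  | aaa => a
  | aba => a
  | abba => baa => b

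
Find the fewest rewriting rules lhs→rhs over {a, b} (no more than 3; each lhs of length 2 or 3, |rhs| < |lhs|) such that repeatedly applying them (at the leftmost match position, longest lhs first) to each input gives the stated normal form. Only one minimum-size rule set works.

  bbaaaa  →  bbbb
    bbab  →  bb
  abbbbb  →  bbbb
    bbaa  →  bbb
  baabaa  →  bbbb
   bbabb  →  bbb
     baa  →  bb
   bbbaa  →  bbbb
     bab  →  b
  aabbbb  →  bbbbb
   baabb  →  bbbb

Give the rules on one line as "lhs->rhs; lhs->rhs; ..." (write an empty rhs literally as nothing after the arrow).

aa->b; ab->

  | bbaaaa => bbbaa => bbbb
  | bbab => bb
  | abbbbb => bbbb
  | bbaa => bbb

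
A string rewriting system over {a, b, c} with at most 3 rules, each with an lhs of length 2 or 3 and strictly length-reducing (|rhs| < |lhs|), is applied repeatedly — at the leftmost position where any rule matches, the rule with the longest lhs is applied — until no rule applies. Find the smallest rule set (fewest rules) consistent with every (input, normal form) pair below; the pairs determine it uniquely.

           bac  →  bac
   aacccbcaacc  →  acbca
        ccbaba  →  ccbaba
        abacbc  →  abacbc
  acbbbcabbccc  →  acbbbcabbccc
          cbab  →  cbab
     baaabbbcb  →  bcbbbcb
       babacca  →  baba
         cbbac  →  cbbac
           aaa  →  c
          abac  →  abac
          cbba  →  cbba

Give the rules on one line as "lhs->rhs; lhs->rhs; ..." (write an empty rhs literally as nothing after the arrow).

  | bac
  | aacccbcaacc => acbcaacc => acbca
  | ccbaba
  | abacbc

aaa->c; acc->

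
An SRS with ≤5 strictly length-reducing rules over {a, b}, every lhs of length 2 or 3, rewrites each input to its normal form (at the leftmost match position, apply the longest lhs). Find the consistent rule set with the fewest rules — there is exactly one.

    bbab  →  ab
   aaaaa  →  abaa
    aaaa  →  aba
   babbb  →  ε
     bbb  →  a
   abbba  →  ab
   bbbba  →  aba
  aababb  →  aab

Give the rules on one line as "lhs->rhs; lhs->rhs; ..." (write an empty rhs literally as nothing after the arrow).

aaa->ab; bab->; bb->; bbb->a

  | bbab => ab
  | aaaaa => abaa
  | aaaa => aba
  | babbb => bb => ε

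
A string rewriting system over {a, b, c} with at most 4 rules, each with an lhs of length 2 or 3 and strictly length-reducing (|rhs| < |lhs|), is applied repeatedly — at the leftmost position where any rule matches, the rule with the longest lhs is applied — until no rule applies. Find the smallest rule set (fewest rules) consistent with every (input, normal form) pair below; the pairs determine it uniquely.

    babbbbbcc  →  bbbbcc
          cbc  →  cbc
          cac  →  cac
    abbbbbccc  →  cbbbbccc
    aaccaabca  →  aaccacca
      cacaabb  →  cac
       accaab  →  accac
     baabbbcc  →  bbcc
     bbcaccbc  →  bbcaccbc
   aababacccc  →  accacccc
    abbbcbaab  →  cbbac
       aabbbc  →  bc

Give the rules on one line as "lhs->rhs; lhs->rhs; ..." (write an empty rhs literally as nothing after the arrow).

ab->c; acb->; bcb->b

  | babbbbbcc => bcbbbbcc => bbbbcc
  | cbc
  | cac
  | abbbbbccc => cbbbbccc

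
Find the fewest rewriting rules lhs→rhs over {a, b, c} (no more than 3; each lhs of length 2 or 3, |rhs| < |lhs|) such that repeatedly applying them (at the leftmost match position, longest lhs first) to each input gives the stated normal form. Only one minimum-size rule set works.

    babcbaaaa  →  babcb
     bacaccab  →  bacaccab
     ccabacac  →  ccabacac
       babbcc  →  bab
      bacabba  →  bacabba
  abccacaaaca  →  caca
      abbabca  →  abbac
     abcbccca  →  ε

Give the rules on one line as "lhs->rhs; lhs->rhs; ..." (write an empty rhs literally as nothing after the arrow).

  | babcbaaaa => babcbaa => babcb
  | bacaccab
  | ccabacac
  | babbcc => bab

aa->; bca->c; bcc->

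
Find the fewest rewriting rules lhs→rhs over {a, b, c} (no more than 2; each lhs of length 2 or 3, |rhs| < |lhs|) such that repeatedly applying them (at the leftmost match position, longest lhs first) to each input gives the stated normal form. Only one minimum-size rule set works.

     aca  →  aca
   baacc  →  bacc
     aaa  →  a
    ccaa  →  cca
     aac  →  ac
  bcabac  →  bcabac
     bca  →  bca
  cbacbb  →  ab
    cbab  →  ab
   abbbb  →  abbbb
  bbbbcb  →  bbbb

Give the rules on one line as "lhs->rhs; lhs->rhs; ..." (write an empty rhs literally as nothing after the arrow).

aa->a; cb->

  | aca
  | baacc => bacc
  | aaa => aa => a
  | ccaa => cca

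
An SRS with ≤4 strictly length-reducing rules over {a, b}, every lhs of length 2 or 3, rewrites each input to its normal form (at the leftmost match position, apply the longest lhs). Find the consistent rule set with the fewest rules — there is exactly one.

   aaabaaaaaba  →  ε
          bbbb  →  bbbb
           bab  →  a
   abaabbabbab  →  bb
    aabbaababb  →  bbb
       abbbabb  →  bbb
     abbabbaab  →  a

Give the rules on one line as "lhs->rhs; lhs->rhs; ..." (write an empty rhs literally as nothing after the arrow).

  | aaabaaaaaba => babaaaaaba => abaaaaaba => aaaaaaba => baaaaba => aaaaba => baaba => aaba => bba => ε
  | bbbb
  | bab => ab => a
  | abaabbabbab => aaabbabbab => babbabbab => abbabbab => ababbab => aabbab => bbbab => bb

aa->b; ab->a; ba->a; bba->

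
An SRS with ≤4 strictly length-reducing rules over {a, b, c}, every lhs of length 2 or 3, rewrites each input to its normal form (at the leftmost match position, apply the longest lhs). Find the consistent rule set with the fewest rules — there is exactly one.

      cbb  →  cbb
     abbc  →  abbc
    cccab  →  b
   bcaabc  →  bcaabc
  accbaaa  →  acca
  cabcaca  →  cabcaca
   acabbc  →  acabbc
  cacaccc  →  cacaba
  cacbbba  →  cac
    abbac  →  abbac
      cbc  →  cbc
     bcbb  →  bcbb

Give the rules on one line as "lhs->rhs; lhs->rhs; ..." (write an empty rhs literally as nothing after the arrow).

baa->; bbb->ba; ccc->ba

  | cbb
  | abbc
  | cccab => baab => b
  | bcaabc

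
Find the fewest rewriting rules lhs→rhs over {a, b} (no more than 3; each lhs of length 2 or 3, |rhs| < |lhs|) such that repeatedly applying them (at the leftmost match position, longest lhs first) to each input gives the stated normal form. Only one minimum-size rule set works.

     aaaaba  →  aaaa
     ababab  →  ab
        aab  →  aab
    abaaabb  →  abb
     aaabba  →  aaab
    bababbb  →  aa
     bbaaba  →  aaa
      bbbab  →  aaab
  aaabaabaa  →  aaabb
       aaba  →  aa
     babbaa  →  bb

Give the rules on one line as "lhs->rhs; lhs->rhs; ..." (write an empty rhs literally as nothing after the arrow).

  | aaaaba => aaaa
  | ababab => abab => ab
  | aab
  | abaaabb => ababb => abb

ba->; baa->b; bbb->aa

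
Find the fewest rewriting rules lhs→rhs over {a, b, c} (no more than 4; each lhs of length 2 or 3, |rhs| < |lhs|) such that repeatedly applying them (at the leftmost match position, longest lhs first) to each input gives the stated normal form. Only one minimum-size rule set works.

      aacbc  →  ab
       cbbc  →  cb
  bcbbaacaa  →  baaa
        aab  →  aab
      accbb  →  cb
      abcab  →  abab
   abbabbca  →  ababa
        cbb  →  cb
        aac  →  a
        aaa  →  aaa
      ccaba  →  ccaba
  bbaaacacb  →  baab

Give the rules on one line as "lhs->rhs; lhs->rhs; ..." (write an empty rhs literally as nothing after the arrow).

  | aacbc => abc => ab
  | cbbc => cbc => cb
  | bcbbaacaa => bbbaacaa => bbaacaa => baacaa => baaa
  | aab

ac->; bb->b; bc->b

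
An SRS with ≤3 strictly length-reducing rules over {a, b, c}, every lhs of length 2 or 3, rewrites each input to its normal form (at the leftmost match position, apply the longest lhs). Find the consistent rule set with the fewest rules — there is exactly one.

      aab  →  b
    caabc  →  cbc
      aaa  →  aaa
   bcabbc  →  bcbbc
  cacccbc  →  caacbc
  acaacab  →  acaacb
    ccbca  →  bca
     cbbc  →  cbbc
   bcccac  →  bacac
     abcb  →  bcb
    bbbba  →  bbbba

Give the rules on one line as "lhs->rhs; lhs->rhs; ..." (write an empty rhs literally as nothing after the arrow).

ab->b; cc->a

  | aab => ab => b
  | caabc => cabc => cbc
  | aaa
  | bcabbc => bcbbc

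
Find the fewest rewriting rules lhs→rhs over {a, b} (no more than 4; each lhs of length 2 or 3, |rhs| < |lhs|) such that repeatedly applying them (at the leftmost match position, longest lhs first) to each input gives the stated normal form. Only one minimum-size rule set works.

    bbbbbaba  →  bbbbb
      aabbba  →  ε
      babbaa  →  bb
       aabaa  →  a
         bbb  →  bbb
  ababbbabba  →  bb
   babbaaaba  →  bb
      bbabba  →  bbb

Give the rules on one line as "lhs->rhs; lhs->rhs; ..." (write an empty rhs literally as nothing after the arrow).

aaa->; ab->a; ba->b; bab->b

  | bbbbbaba => bbbbba => bbbbb
  | aabbba => aabba => aaba => aaa => ε
  | babbaa => bbaa => bba => bb
  | aabaa => aaaa => a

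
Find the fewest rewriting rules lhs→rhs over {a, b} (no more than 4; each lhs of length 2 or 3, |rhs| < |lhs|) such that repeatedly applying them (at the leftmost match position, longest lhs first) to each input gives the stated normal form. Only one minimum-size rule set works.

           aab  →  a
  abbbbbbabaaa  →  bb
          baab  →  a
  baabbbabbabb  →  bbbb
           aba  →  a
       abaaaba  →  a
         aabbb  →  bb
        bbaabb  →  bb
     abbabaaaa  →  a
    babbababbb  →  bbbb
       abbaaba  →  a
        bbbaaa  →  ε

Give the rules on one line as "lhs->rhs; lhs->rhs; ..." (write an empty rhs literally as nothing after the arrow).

aa->a; ab->a; abb->b; ba->

  | aab => ab => a
  | abbbbbbabaaa => bbbbbabaaa => bbbbbaaa => bbbbaa => bbba => bb
  | baab => ab => a
  | baabbbabbabb => abbbabbabb => bbabbabb => bbbabb => bbbb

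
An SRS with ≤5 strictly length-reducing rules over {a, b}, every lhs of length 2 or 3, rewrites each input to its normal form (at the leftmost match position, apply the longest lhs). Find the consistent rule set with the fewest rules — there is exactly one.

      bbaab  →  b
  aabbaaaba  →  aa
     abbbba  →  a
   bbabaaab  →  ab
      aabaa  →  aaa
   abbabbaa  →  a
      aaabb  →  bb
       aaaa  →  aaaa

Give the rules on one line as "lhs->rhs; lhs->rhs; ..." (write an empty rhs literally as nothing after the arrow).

abb->bb; ba->a; baa->a; bab->b

  | bbaab => bab => b
  | aabbaaaba => abbaaaba => bbaaaba => baaba => aba => aa
  | abbbba => bbbba => bbba => bba => ba => a
  | bbabaaab => bbaaab => baab => ab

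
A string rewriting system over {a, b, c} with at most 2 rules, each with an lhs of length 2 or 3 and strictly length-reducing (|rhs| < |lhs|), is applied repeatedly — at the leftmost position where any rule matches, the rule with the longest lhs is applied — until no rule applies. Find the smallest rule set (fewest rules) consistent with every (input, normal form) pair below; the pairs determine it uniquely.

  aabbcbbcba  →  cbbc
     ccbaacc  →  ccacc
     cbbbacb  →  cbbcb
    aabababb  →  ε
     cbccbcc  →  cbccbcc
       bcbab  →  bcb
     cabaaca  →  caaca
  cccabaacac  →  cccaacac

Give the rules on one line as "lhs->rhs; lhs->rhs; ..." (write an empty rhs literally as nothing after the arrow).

ab->; ba->

  | aabbcbbcba => abcbbcba => cbbcba => cbbc
  | ccbaacc => ccacc
  | cbbbacb => cbbcb
  | aabababb => aababb => aabb => ab => ε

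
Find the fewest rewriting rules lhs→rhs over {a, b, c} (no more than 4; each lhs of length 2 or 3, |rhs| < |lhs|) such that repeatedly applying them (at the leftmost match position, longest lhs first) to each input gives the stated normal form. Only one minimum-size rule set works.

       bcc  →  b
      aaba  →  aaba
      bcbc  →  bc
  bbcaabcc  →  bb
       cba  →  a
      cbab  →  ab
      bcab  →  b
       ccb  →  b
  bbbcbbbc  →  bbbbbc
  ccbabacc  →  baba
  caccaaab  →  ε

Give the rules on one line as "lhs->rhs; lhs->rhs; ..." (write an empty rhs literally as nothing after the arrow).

  | bcc => b
  | aaba
  | bcbc => bc
  | bbcaabcc => bbcabcc => bbcbcc => bbcc => bb

ca->c; cb->; cc->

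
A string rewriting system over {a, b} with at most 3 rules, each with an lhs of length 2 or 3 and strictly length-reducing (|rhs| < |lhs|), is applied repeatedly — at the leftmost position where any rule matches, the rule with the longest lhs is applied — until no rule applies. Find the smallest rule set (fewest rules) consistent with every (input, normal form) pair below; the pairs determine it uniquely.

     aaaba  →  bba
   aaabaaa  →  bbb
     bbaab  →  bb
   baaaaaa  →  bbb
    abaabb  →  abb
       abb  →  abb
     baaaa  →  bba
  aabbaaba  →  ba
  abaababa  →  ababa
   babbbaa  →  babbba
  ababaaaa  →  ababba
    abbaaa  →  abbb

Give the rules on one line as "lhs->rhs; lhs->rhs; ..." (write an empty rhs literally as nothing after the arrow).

  | aaaba => bba
  | aaabaaa => bbaaa => bbb
  | bbaab => bb
  | baaaaaa => bbaaa => bbb

aa->a; aaa->b; aab->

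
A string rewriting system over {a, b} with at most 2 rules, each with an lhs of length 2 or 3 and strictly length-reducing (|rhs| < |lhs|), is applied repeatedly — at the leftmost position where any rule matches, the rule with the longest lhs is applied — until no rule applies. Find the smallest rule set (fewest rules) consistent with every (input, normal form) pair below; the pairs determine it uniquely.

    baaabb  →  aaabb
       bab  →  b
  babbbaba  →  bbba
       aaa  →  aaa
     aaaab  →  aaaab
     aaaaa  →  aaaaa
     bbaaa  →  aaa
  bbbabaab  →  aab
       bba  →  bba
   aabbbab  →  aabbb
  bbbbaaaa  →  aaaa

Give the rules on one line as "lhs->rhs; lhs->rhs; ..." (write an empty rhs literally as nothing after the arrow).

  | baaabb => aaabb
  | bab => b
  | babbbaba => bbbaba => bbba
  | aaa

baa->aa; bab->b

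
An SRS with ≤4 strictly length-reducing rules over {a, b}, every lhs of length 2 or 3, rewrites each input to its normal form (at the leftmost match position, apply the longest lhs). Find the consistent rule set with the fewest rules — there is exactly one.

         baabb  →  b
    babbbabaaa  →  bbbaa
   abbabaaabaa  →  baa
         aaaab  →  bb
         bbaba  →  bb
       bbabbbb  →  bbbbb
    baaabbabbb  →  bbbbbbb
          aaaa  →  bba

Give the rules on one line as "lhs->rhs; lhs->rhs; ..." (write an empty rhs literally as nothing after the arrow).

  | baabb => bab => b
  | babbbabaaa => bbbabaaa => bbbaa
  | abbabaaabaa => babaaabaa => baabaa => baa
  | aaaab => bbab => bb

aaa->bb; ab->; aba->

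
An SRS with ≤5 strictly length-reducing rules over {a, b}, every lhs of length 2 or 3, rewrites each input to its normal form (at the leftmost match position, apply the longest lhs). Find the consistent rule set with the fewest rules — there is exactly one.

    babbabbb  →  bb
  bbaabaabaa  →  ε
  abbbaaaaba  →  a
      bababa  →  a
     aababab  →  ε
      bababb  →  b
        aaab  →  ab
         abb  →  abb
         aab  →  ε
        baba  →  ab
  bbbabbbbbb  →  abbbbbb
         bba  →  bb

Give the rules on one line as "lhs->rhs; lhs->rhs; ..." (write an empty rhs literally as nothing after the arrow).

  | babbabbb => abbabbb => ababbb => aabbb => bb
  | bbaabaabaa => bbabaabaa => babaabaa => abaabaa => ababaa => aabaa => aa => ε
  | abbbaaaaba => abbbaaaba => abbbaaba => abbbaba => abbaba => ababa => aaba => a
  | bababa => ababa => aaba => a

aa->; aab->; ba->b; bab->ab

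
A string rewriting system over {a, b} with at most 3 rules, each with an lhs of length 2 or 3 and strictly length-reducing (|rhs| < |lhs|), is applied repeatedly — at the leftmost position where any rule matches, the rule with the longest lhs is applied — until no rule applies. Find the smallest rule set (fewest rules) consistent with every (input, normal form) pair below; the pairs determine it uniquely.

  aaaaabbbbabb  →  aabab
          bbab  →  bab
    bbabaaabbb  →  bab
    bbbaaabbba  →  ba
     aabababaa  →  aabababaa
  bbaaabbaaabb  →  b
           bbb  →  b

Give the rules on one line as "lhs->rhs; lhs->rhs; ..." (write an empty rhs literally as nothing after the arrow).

  | aaaaabbbbabb => aabbbbabb => aabbbabb => aabbabb => aababb => aabab
  | bbab => bab
  | bbabaaabbb => babaaabbb => babbbb => babbb => babb => bab
  | bbbaaabbba => bbaaabbba => baaabbba => bbbba => bbba => bba => ba

aaa->; bb->b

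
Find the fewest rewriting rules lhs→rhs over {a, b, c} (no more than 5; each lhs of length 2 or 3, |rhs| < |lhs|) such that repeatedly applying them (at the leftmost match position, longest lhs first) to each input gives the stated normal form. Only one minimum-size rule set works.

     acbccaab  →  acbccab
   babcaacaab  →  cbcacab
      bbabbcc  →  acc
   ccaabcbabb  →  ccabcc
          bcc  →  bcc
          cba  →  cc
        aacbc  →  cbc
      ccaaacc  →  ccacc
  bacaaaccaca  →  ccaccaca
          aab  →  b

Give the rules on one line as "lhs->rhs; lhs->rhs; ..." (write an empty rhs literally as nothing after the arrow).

aa->; ba->c; bb->; caa->ca

  | acbccaab => acbccab
  | babcaacaab => cbcaacaab => cbcacaab => cbcacab
  | bbabbcc => abbcc => acc
  | ccaabcbabb => ccabcbabb => ccabccbb => ccabcc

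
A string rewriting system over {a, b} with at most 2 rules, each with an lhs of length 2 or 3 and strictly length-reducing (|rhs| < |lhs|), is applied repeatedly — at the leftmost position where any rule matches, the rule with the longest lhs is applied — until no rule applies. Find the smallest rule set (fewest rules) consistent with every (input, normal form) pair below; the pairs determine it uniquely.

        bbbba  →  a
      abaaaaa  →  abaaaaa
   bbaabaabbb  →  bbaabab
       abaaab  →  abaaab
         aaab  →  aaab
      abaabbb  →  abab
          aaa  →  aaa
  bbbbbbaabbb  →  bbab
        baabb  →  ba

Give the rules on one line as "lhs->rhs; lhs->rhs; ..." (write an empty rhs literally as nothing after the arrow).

  | bbbba => abba => a
  | abaaaaa
  | bbaabaabbb => bbaabab
  | abaaab

abb->; bbb->ab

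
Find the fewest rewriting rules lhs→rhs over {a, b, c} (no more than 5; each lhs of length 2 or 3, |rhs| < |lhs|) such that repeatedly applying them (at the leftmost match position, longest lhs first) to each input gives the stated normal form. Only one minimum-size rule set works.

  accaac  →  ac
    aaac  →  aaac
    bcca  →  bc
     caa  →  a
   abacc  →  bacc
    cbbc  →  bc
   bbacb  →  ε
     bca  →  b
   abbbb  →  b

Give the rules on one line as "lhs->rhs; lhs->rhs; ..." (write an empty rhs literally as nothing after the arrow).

  | accaac => acac => ac
  | aaac
  | bcca => bc
  | caa => a

ab->b; bb->c; ca->; cb->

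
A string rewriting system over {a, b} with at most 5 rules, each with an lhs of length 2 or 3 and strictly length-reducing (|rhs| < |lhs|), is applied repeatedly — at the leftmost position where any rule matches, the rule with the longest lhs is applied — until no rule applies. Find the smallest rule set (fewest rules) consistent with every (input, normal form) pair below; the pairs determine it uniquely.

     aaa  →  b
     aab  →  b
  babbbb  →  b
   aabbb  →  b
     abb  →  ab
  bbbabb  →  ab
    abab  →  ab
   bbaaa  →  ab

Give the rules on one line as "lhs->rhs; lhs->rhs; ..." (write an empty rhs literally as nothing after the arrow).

  | aaa => ba => b
  | aab => bb => b
  | babbbb => bbbbb => bbbb => bbb => bb => b
  | aabbb => bbbb => bbb => bb => b

aa->b; ba->b; bb->b; bba->ab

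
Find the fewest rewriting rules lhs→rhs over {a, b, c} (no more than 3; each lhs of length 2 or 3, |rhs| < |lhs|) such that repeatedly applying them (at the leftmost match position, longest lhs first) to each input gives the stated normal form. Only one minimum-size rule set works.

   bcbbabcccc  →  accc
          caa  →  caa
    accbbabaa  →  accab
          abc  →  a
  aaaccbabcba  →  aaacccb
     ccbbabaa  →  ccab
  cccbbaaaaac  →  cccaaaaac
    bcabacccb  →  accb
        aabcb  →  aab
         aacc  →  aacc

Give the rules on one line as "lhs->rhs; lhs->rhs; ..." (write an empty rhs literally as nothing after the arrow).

  | bcbbabcccc => bbabcccc => abcccc => accc
  | caa
  | accbbabaa => accabaa => accaba => accab
  | abc => a

ba->b; bb->; bc->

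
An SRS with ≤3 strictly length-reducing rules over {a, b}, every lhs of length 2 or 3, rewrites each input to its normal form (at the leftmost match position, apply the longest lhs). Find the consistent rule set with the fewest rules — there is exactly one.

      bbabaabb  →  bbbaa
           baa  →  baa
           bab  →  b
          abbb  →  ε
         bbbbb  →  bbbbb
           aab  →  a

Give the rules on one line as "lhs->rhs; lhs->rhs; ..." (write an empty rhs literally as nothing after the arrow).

ab->; aba->ba; abb->a

  | bbabaabb => bbbaabb => bbbaa
  | baa
  | bab => b
  | abbb => ab => ε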